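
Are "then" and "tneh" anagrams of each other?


Word 1: "then" → sorted: ehnt
Word 2: "tneh" → sorted: ehnt
Same letters? ehnt == ehnt
Anagram = Yes


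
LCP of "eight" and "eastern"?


Word 1: "eight"
Word 2: "eastern"
Comparing from start:
  Pos 0: 'e' == 'e'
  Pos 1: 'i' != 'a' (stop)
LCP = "e" (length 1)


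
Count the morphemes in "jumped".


Word: "jumped"
Morphemes: jump + -ed
Each morpheme carries meaning
= 2 morphemes


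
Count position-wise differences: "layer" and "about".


Comparing character by character (same length = 5):
  Pos 0: 'l' vs 'a' !=
  Pos 1: 'a' vs 'b' !=
  Pos 2: 'y' vs 'o' !=
  Pos 3: 'e' vs 'u' !=
  Pos 4: 'r' vs 't' !=
Hamming distance = 5


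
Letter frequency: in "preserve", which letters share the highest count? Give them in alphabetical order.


Word: "preserve"
Letter counts:
  'e': 3
  'p': 1
  'r': 2
  's': 1
  'v': 1
Maximum count = 3
Most frequent = 'e' (3 times each)


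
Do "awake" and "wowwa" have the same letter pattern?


Pattern of "awake": [0, 1, 0, 2, 3]
Pattern of "wowwa": [0, 1, 0, 0, 2]
Patterns do not match
Same pattern = No


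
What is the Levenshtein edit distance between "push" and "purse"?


Word 1: "push" (length 4)
Word 2: "purse" (length 5)
One optimal edit sequence (insert/delete/substitute each cost 1):
  1. keep 'p'
  2. keep 'u'
  3. insert 'r'  (+1)
  4. keep 's'
  5. substitute 'h' -> 'e'  (+1)
Total edit operations: 2
Edit distance = 2


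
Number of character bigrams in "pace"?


Word: "pace" (length 4)
Number of 2-grams = length - 2 + 1 = 4 - 2 + 1
= 3


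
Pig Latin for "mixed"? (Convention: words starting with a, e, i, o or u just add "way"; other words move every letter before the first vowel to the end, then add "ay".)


Word: "mixed"
Starts with consonant(s) → move to end, add 'ay'
Consonant cluster: "m"
Pig Latin = "ixedmay"


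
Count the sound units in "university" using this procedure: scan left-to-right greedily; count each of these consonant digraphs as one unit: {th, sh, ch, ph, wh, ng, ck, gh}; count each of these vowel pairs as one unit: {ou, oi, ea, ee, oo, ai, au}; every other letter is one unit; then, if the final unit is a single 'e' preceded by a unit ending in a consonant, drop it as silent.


Word: "university" (10 letters)
Left-to-right scan:
  [1] 'u' (letter)
  [2] 'n' (letter)
  [3] 'i' (letter)
  [4] 'v' (letter)
  [5] 'e' (letter)
  [6] 'r' (letter)
  [7] 's' (letter)
  [8] 'i' (letter)
  [9] 't' (letter)
  [10] 'y' (letter)
Units from scan: 10
Sound units = 10 units


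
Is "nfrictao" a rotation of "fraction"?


Word: "fraction", Candidate: "nfrictao"
Method: check if candidate is substring of word+word
"fractionfraction" contains "nfrictao"? No
Is rotation = No


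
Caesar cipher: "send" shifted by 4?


Word: "send"
Shift: 4
Each letter → (letter + shift) mod 26:
  's' (18) + 4 = 22 → 'w'
  'e' (4) + 4 = 8 → 'i'
  'n' (13) + 4 = 17 → 'r'
  'd' (3) + 4 = 7 → 'h'
Result = "wirh"


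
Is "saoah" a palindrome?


Word: "saoah"
Reversed: "haoas"
Forward == Backward? saoah != haoas
Palindrome = No


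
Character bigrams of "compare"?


Word: "compare" (length 7)
Number of bigrams = 7 - 2 + 1 = 6
  Position 0: "co"
  Position 1: "om"
  Position 2: "mp"
  Position 3: "pa"
  Position 4: "ar"
  Position 5: "re"
Bigrams = "co", "om", "mp", "pa", "ar", "re"


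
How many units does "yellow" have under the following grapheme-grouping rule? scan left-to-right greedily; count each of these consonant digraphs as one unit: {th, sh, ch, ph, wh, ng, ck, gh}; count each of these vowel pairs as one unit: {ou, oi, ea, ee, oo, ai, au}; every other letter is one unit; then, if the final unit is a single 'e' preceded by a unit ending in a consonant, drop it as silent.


Word: "yellow" (6 letters)
Left-to-right scan:
  (1) 'y' (letter)
  (2) 'e' (letter)
  (3) 'l' (letter)
  (4) 'l' (letter)
  (5) 'o' (letter)
  (6) 'w' (letter)
Units from scan: 6
Sound units = 6 units


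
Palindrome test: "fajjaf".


Word: "fajjaf"
Reversed: "fajjaf"
Forward == Backward? fajjaf == fajjaf
Palindrome = Yes


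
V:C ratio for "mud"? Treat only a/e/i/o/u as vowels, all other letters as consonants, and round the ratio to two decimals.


Word: "mud"
Vowels (a,e,i,o,u): 1
Consonants: 2
Ratio = 1/2
= 0.50


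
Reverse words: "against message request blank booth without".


Original: "against message request blank booth without"
Words (1..n): against | message | request | blank | booth | without
Reversed (n..1): without | booth | blank | request | message | against
Result = "without booth blank request message against"


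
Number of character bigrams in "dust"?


Word: "dust" (length 4)
Number of 2-grams = length - 2 + 1 = 4 - 2 + 1
= 3


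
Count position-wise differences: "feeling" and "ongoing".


Comparing character by character (same length = 7):
  Pos 0: 'f' vs 'o' !=
  Pos 1: 'e' vs 'n' !=
  Pos 2: 'e' vs 'g' !=
  Pos 3: 'l' vs 'o' !=
  Pos 4: 'i' vs 'i' =
  Pos 5: 'n' vs 'n' =
  Pos 6: 'g' vs 'g' =
Hamming distance = 4


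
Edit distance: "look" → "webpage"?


Word 1: "look" (length 4)
Word 2: "webpage" (length 7)
One optimal edit sequence (insert/delete/substitute each cost 1):
  1. insert 'w'  (+1)
  2. insert 'e'  (+1)
  3. insert 'b'  (+1)
  4. substitute 'l' -> 'p'  (+1)
  5. substitute 'o' -> 'a'  (+1)
  6. substitute 'o' -> 'g'  (+1)
  7. substitute 'k' -> 'e'  (+1)
Total edit operations: 7
Edit distance = 7


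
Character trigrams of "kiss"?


Word: "kiss" (length 4)
Number of trigrams = 4 - 3 + 1 = 2
  Position 0: "kis"
  Position 1: "iss"
Trigrams = "kis", "iss"


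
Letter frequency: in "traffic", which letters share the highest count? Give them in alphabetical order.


Word: "traffic"
Letter counts:
  'a': 1
  'c': 1
  'f': 2
  'i': 1
  'r': 1
  't': 1
Maximum count = 2
Most frequent = 'f' (2 times each)


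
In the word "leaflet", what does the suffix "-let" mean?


Suffix: -let
Example: leaflet (leaf + -let)
Meaning = small


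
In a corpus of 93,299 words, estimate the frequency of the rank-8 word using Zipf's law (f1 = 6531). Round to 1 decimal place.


Zipf's law: f(r) = f(1) / r
f(1) = 6531
f(8) = 6531 / 8
= 816.4 occurrences


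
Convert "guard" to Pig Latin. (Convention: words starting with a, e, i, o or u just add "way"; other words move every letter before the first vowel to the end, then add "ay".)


Word: "guard"
Starts with consonant(s) → move to end, add 'ay'
Consonant cluster: "g"
Pig Latin = "uardgay"


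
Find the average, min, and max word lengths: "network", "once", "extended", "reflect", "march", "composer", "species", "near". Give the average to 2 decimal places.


Lengths: "network"=7, "once"=4, "extended"=8, "reflect"=7, "march"=5, "composer"=8, "species"=7, "near"=4
Sum = 50, Count = 8
Average = 50/8 = 6.25
= avg=6.25, min=4, max=8


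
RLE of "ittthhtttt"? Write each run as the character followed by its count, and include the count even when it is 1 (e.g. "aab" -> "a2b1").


String: "ittthhtttt"
Scanning for consecutive runs:
  'i' x 1
  't' x 3
  'h' x 2
  't' x 4
RLE = "i1t3h2t4"


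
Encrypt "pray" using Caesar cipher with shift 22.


Word: "pray"
Shift: 22
Each letter → (letter + shift) mod 26:
  'p' (15) + 22 = 11 → 'l'
  'r' (17) + 22 = 13 → 'n'
  'a' (0) + 22 = 22 → 'w'
  'y' (24) + 22 = 20 → 'u'
Result = "lnwu"


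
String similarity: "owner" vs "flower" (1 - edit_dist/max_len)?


Word 1: "owner" (length 5)
Word 2: "flower" (length 6)
One optimal edit sequence:
  1. insert 'f'  (+1)
  2. insert 'l'  (+1)
  3. keep 'o'
  4. keep 'w'
  5. delete 'n'  (+1)
  6. keep 'e'
  7. keep 'r'
Edit distance = 3
Max length = max(5, 6) = 6
Similarity = 1 - 3/6
= 0.5000


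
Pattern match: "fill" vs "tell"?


Pattern of "fill": [0, 1, 2, 2]
Pattern of "tell": [0, 1, 2, 2]
Patterns match
Same pattern = Yes


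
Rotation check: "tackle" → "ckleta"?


Word: "tackle", Candidate: "ckleta"
Method: check if candidate is substring of word+word
"tackletackle" contains "ckleta"? Yes
Is rotation = Yes


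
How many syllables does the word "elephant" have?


Word: "elephant"
Syllable breakdown: el | e | phant
Counting: 3 parts
= 3 syllables


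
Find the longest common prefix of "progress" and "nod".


Word 1: "progress"
Word 2: "nod"
Comparing from start:
  Pos 0: 'p' != 'n' (stop)
LCP = "" (length 0)


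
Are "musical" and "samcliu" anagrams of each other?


Word 1: "musical" → sorted: acilmsu
Word 2: "samcliu" → sorted: acilmsu
Same letters? acilmsu == acilmsu
Anagram = Yes


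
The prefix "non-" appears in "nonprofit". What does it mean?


Prefix: non-
As in: nonprofit -> non- + profit
Meaning = not


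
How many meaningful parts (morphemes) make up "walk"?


Word: "walk"
Morphemes: walk
Each morpheme carries meaning
= 1 morpheme


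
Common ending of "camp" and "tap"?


Word 1: "camp"
Word 2: "tap"
Comparing from end:
  Pos -1: 'p' == 'p'
  Pos -2: 'm' != 'a' (stop)
LCS = "p" (length 1)


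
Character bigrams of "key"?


Word: "key" (length 3)
Number of bigrams = 3 - 2 + 1 = 2
  Position 0: "ke"
  Position 1: "ey"
Bigrams = "ke", "ey"


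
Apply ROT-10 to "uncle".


Word: "uncle"
Shift: 10
Each letter → (letter + shift) mod 26:
  'u' (20) + 10 = 4 → 'e'
  'n' (13) + 10 = 23 → 'x'
  'c' (2) + 10 = 12 → 'm'
  'l' (11) + 10 = 21 → 'v'
  'e' (4) + 10 = 14 → 'o'
Result = "exmvo"


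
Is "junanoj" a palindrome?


Word: "junanoj"
Reversed: "jonanuj"
Forward == Backward? junanoj != jonanuj
Palindrome = No


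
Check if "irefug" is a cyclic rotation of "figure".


Word: "figure", Candidate: "irefug"
Method: check if candidate is substring of word+word
"figurefigure" contains "irefug"? No
Is rotation = No


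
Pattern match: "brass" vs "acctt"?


Pattern of "brass": [0, 1, 2, 3, 3]
Pattern of "acctt": [0, 1, 1, 2, 2]
Patterns do not match
Same pattern = No


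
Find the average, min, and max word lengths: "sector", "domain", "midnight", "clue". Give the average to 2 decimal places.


Lengths: "sector"=6, "domain"=6, "midnight"=8, "clue"=4
Sum = 24, Count = 4
Average = 24/4 = 6.00
= avg=6.00, min=4, max=8


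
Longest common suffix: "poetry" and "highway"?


Word 1: "poetry"
Word 2: "highway"
Comparing from end:
  Pos -1: 'y' == 'y'
  Pos -2: 'r' != 'a' (stop)
LCS = "y" (length 1)


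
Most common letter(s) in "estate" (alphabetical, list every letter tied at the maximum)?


Word: "estate"
Letter counts:
  'a': 1
  'e': 2
  's': 1
  't': 2
Maximum count = 2
Most frequent = 'e', 't' (2 times each)


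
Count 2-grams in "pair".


Word: "pair" (length 4)
Number of 2-grams = length - 2 + 1 = 4 - 2 + 1
= 3


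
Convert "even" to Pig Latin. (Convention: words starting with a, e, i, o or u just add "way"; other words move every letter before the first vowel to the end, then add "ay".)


Word: "even"
Starts with vowel → add 'way'
Pig Latin = "evenway"


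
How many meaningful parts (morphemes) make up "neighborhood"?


Word: "neighborhood"
Morphemes: neighbor / -hood
Each morpheme carries meaning
= 2 morphemes


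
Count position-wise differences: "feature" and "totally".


Comparing character by character (same length = 7):
  Pos 0: 'f' vs 't' !=
  Pos 1: 'e' vs 'o' !=
  Pos 2: 'a' vs 't' !=
  Pos 3: 't' vs 'a' !=
  Pos 4: 'u' vs 'l' !=
  Pos 5: 'r' vs 'l' !=
  Pos 6: 'e' vs 'y' !=
Hamming distance = 7


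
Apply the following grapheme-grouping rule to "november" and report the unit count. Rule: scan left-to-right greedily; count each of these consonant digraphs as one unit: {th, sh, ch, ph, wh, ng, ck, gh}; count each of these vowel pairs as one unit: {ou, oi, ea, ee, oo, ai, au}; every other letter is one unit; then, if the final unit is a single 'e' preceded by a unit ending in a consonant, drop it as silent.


Word: "november" (8 letters)
Left-to-right scan:
  (1) 'n' (letter)
  (2) 'o' (letter)
  (3) 'v' (letter)
  (4) 'e' (letter)
  (5) 'm' (letter)
  (6) 'b' (letter)
  (7) 'e' (letter)
  (8) 'r' (letter)
Units from scan: 8
Sound units = 8 units


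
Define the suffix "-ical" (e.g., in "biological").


Suffix: -ical
Example: biological = biology + -ical, with a spelling change
Meaning = relating to


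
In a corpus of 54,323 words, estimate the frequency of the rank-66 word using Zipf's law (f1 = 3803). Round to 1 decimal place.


Zipf's law: f(r) = f(1) / r
f(1) = 3803
f(66) = 3803 / 66
= 57.6 occurrences


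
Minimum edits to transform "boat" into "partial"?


Word 1: "boat" (length 4)
Word 2: "partial" (length 7)
One optimal edit sequence (insert/delete/substitute each cost 1):
  1. insert 'p'  (+1)
  2. insert 'a'  (+1)
  3. insert 'r'  (+1)
  4. substitute 'b' -> 't'  (+1)
  5. substitute 'o' -> 'i'  (+1)
  6. keep 'a'
  7. substitute 't' -> 'l'  (+1)
Total edit operations: 6
Edit distance = 6


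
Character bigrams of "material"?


Word: "material" (length 8)
Number of bigrams = 8 - 2 + 1 = 7
  Position 0: "ma"
  Position 1: "at"
  Position 2: "te"
  Position 3: "er"
  Position 4: "ri"
  Position 5: "ia"
  Position 6: "al"
Bigrams = "ma", "at", "te", "er", "ri", "ia", "al"


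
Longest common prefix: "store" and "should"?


Word 1: "store"
Word 2: "should"
Comparing from start:
  Pos 0: 's' == 's'
  Pos 1: 't' != 'h' (stop)
LCP = "s" (length 1)


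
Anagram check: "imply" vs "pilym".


Word 1: "imply" → sorted: ilmpy
Word 2: "pilym" → sorted: ilmpy
Same letters? ilmpy == ilmpy
Anagram = Yes


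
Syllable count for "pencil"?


Word: "pencil"
Syllable breakdown: pen · cil
Counting: 2 parts
= 2 syllables


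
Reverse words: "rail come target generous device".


Original: "rail come target generous device"
Words (1..n): rail | come | target | generous | device
Reversed (n..1): device | generous | target | come | rail
Result = "device generous target come rail"


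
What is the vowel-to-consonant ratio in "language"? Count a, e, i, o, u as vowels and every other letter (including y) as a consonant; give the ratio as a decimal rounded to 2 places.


Word: "language"
Vowels (a,e,i,o,u): 4
Consonants: 4
Ratio = 4/4
= 1.00


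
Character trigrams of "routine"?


Word: "routine" (length 7)
Number of trigrams = 7 - 3 + 1 = 5
  Position 0: "rou"
  Position 1: "out"
  Position 2: "uti"
  Position 3: "tin"
  Position 4: "ine"
Trigrams = "rou", "out", "uti", "tin", "ine"


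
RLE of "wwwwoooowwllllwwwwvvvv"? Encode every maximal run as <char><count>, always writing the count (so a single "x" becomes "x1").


String: "wwwwoooowwllllwwwwvvvv"
Scanning for consecutive runs:
  'w' x 4
  'o' x 4
  'w' x 2
  'l' x 4
  'w' x 4
  'v' x 4
RLE = "w4o4w2l4w4v4"


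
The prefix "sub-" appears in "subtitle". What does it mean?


Prefix: sub-
Example: subtitle = sub- + title
Meaning = under / below


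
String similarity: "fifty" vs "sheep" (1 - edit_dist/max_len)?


Word 1: "fifty" (length 5)
Word 2: "sheep" (length 5)
One optimal edit sequence:
  1. substitute 'f' -> 's'  (+1)
  2. substitute 'i' -> 'h'  (+1)
  3. substitute 'f' -> 'e'  (+1)
  4. substitute 't' -> 'e'  (+1)
  5. substitute 'y' -> 'p'  (+1)
Edit distance = 5
Max length = max(5, 5) = 5
Similarity = 1 - 5/5
= 0.0000


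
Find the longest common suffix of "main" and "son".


Word 1: "main"
Word 2: "son"
Comparing from end:
  Pos -1: 'n' == 'n'
  Pos -2: 'i' != 'o' (stop)
LCS = "n" (length 1)


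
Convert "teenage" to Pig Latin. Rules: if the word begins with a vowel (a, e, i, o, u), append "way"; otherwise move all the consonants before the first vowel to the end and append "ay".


Word: "teenage"
Starts with consonant(s) → move to end, add 'ay'
Consonant cluster: "t"
Pig Latin = "eenagetay"


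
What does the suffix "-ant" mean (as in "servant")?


Suffix: -ant
Example: servant = serve + -ant, with a spelling change
Meaning = one who / that which


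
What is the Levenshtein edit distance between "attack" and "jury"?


Word 1: "attack" (length 6)
Word 2: "jury" (length 4)
One optimal edit sequence (insert/delete/substitute each cost 1):
  1. delete 'a'  (+1)
  2. delete 't'  (+1)
  3. substitute 't' -> 'j'  (+1)
  4. substitute 'a' -> 'u'  (+1)
  5. substitute 'c' -> 'r'  (+1)
  6. substitute 'k' -> 'y'  (+1)
Total edit operations: 6
Edit distance = 6


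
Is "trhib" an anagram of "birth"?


Word 1: "birth" → sorted: bhirt
Word 2: "trhib" → sorted: bhirt
Same letters? bhirt == bhirt
Anagram = Yes


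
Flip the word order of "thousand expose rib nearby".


Original: "thousand expose rib nearby"
Words (1..n): thousand | expose | rib | nearby
Reversed (n..1): nearby | rib | expose | thousand
Result = "nearby rib expose thousand"


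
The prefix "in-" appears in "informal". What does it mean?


Prefix: in-
Example: informal (in- + formal)
Meaning = not / into


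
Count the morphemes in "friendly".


Word: "friendly"
Morphemes: friend / -ly
Each morpheme carries meaning
= 2 morphemes


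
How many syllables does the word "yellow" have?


Word: "yellow"
Syllable breakdown: yel-low
Counting: 2 parts
= 2 syllables


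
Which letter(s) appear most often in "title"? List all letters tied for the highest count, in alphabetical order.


Word: "title"
Letter counts:
  'e': 1
  'i': 1
  'l': 1
  't': 2
Maximum count = 2
Most frequent = 't' (2 times each)


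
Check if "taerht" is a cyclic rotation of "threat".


Word: "threat", Candidate: "taerht"
Method: check if candidate is substring of word+word
"threatthreat" contains "taerht"? No
Is rotation = No


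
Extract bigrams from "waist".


Word: "waist" (length 5)
Number of bigrams = 5 - 2 + 1 = 4
  Position 0: "wa"
  Position 1: "ai"
  Position 2: "is"
  Position 3: "st"
Bigrams = "wa", "ai", "is", "st"


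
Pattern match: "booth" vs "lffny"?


Pattern of "booth": [0, 1, 1, 2, 3]
Pattern of "lffny": [0, 1, 1, 2, 3]
Patterns match
Same pattern = Yes


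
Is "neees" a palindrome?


Word: "neees"
Reversed: "seeen"
Forward == Backward? neees != seeen
Palindrome = No


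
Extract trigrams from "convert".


Word: "convert" (length 7)
Number of trigrams = 7 - 3 + 1 = 5
  Position 0: "con"
  Position 1: "onv"
  Position 2: "nve"
  Position 3: "ver"
  Position 4: "ert"
Trigrams = "con", "onv", "nve", "ver", "ert"


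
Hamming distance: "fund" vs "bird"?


Comparing character by character (same length = 4):
  Pos 0: 'f' vs 'b' !=
  Pos 1: 'u' vs 'i' !=
  Pos 2: 'n' vs 'r' !=
  Pos 3: 'd' vs 'd' =
Hamming distance = 3


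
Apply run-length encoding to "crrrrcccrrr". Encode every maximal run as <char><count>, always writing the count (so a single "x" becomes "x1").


String: "crrrrcccrrr"
Scanning for consecutive runs:
  'c' x 1
  'r' x 4
  'c' x 3
  'r' x 3
RLE = "c1r4c3r3"


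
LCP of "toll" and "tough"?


Word 1: "toll"
Word 2: "tough"
Comparing from start:
  Pos 0: 't' == 't'
  Pos 1: 'o' == 'o'
  Pos 2: 'l' != 'u' (stop)
LCP = "to" (length 2)


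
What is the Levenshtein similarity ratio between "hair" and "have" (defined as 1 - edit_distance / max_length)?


Word 1: "hair" (length 4)
Word 2: "have" (length 4)
One optimal edit sequence:
  1. keep 'h'
  2. keep 'a'
  3. substitute 'i' -> 'v'  (+1)
  4. substitute 'r' -> 'e'  (+1)
Edit distance = 2
Max length = max(4, 4) = 4
Similarity = 1 - 2/4
= 0.5000


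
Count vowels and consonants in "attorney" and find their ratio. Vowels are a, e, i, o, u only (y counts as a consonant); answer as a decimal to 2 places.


Word: "attorney"
Vowels (a,e,i,o,u): 3
Consonants: 5
Ratio = 3/5
= 0.60


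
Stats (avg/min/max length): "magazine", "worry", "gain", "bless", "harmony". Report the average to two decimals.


Lengths: "magazine"=8, "worry"=5, "gain"=4, "bless"=5, "harmony"=7
Sum = 29, Count = 5
Average = 29/5 = 5.80
= avg=5.80, min=4, max=8


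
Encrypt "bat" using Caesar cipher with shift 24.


Word: "bat"
Shift: 24
Each letter → (letter + shift) mod 26:
  'b' (1) + 24 = 25 → 'z'
  'a' (0) + 24 = 24 → 'y'
  't' (19) + 24 = 17 → 'r'
Result = "zyr"


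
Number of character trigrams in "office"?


Word: "office" (length 6)
Number of 3-grams = length - 3 + 1 = 6 - 3 + 1
= 4


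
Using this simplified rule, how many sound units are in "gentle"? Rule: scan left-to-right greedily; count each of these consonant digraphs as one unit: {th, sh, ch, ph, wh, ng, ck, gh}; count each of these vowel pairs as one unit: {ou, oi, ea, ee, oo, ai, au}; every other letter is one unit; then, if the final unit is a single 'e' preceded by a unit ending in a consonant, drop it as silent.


Word: "gentle" (6 letters)
Left-to-right scan:
  1. 'g' (letter)
  2. 'e' (letter)
  3. 'n' (letter)
  4. 't' (letter)
  5. 'l' (letter)
  6. 'e' (letter)
Units from scan: 6
Final unit is 'e' after a consonant -> drop as silent (-1)
Sound units = 5 units


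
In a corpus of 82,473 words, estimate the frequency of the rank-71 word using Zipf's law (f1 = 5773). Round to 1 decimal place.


Zipf's law: f(r) = f(1) / r
f(1) = 5773
f(71) = 5773 / 71
= 81.3 occurrences


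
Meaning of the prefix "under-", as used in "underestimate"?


Prefix: under-
Example: underestimate (under- + estimate)
Meaning = insufficient


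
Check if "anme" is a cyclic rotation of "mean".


Word: "mean", Candidate: "anme"
Method: check if candidate is substring of word+word
"meanmean" contains "anme"? Yes
Is rotation = Yes


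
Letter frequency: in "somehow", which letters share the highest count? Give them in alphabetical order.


Word: "somehow"
Letter counts:
  'e': 1
  'h': 1
  'm': 1
  'o': 2
  's': 1
  'w': 1
Maximum count = 2
Most frequent = 'o' (2 times each)


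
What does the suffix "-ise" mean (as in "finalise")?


Suffix: -ise
Example: finalise (final + -ise)
Meaning = to make


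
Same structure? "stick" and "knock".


Pattern of "stick": [0, 1, 2, 3, 4]
Pattern of "knock": [0, 1, 2, 3, 0]
Patterns do not match
Same pattern = No


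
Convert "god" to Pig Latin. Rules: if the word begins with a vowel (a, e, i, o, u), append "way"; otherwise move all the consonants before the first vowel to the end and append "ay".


Word: "god"
Starts with consonant(s) → move to end, add 'ay'
Consonant cluster: "g"
Pig Latin = "odgay"


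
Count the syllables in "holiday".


Word: "holiday"
Syllable breakdown: hol / i / day
Counting: 3 parts
= 3 syllables


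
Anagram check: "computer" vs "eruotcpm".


Word 1: "computer" → sorted: cemoprtu
Word 2: "eruotcpm" → sorted: cemoprtu
Same letters? cemoprtu == cemoprtu
Anagram = Yes


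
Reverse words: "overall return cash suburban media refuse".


Original: "overall return cash suburban media refuse"
Words (1..n): overall | return | cash | suburban | media | refuse
Reversed (n..1): refuse | media | suburban | cash | return | overall
Result = "refuse media suburban cash return overall"


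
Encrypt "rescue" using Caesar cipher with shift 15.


Word: "rescue"
Shift: 15
Each letter → (letter + shift) mod 26:
  'r' (17) + 15 = 6 → 'g'
  'e' (4) + 15 = 19 → 't'
  's' (18) + 15 = 7 → 'h'
  'c' (2) + 15 = 17 → 'r'
  'u' (20) + 15 = 9 → 'j'
  'e' (4) + 15 = 19 → 't'
Result = "gthrjt"


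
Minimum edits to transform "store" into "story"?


Word 1: "store" (length 5)
Word 2: "story" (length 5)
One optimal edit sequence (insert/delete/substitute each cost 1):
  1. keep 's'
  2. keep 't'
  3. keep 'o'
  4. keep 'r'
  5. substitute 'e' -> 'y'  (+1)
Total edit operations: 1
Edit distance = 1


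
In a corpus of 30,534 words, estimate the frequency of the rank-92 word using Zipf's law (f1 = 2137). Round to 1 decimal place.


Zipf's law: f(r) = f(1) / r
f(1) = 2137
f(92) = 2137 / 92
= 23.2 occurrences


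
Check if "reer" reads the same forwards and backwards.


Word: "reer"
Reversed: "reer"
Forward == Backward? reer == reer
Palindrome = Yes


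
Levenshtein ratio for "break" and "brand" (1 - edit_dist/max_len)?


Word 1: "break" (length 5)
Word 2: "brand" (length 5)
One optimal edit sequence:
  1. keep 'b'
  2. keep 'r'
  3. substitute 'e' -> 'a'  (+1)
  4. substitute 'a' -> 'n'  (+1)
  5. substitute 'k' -> 'd'  (+1)
Edit distance = 3
Max length = max(5, 5) = 5
Similarity = 1 - 3/5
= 0.4000


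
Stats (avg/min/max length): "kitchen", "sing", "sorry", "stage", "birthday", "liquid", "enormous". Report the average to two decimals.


Lengths: "kitchen"=7, "sing"=4, "sorry"=5, "stage"=5, "birthday"=8, "liquid"=6, "enormous"=8
Sum = 43, Count = 7
Average = 43/7 = 6.14
= avg=6.14, min=4, max=8


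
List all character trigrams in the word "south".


Word: "south" (length 5)
Number of trigrams = 5 - 3 + 1 = 3
  Position 0: "sou"
  Position 1: "out"
  Position 2: "uth"
Trigrams = "sou", "out", "uth"


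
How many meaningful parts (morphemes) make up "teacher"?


Word: "teacher"
Morphemes: teach / -er
Each morpheme carries meaning
= 2 morphemes


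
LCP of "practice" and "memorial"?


Word 1: "practice"
Word 2: "memorial"
Comparing from start:
  Pos 0: 'p' != 'm' (stop)
LCP = "" (length 0)


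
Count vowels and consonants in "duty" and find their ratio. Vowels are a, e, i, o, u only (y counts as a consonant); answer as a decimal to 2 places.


Word: "duty"
Vowels (a,e,i,o,u): 1
Consonants: 3
Ratio = 1/3
= 0.33


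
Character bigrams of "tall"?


Word: "tall" (length 4)
Number of bigrams = 4 - 2 + 1 = 3
  Position 0: "ta"
  Position 1: "al"
  Position 2: "ll"
Bigrams = "ta", "al", "ll"


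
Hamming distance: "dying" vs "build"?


Comparing character by character (same length = 5):
  Pos 0: 'd' vs 'b' !=
  Pos 1: 'y' vs 'u' !=
  Pos 2: 'i' vs 'i' =
  Pos 3: 'n' vs 'l' !=
  Pos 4: 'g' vs 'd' !=
Hamming distance = 4


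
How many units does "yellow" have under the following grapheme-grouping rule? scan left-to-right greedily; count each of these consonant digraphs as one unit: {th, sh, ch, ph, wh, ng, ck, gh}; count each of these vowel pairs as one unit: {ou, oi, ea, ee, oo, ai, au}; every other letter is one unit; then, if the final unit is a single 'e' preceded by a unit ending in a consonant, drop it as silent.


Word: "yellow" (6 letters)
Left-to-right scan:
  1. 'y' (letter)
  2. 'e' (letter)
  3. 'l' (letter)
  4. 'l' (letter)
  5. 'o' (letter)
  6. 'w' (letter)
Units from scan: 6
Sound units = 6 units


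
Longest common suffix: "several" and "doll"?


Word 1: "several"
Word 2: "doll"
Comparing from end:
  Pos -1: 'l' == 'l'
  Pos -2: 'a' != 'l' (stop)
LCS = "l" (length 1)


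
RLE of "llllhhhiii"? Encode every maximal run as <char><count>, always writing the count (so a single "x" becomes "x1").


String: "llllhhhiii"
Scanning for consecutive runs:
  'l' x 4
  'h' x 3
  'i' x 3
RLE = "l4h3i3"


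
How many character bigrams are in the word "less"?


Word: "less" (length 4)
Number of 2-grams = length - 2 + 1 = 4 - 2 + 1
= 3


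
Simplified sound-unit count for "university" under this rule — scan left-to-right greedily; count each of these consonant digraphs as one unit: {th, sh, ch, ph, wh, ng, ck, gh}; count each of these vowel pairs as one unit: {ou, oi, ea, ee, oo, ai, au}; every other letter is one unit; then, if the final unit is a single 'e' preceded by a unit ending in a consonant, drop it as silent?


Word: "university" (10 letters)
Left-to-right scan:
  [1] 'u' (letter)
  [2] 'n' (letter)
  [3] 'i' (letter)
  [4] 'v' (letter)
  [5] 'e' (letter)
  [6] 'r' (letter)
  [7] 's' (letter)
  [8] 'i' (letter)
  [9] 't' (letter)
  [10] 'y' (letter)
Units from scan: 10
Sound units = 10 units


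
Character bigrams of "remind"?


Word: "remind" (length 6)
Number of bigrams = 6 - 2 + 1 = 5
  Position 0: "re"
  Position 1: "em"
  Position 2: "mi"
  Position 3: "in"
  Position 4: "nd"
Bigrams = "re", "em", "mi", "in", "nd"


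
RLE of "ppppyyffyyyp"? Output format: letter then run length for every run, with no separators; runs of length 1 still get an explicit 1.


String: "ppppyyffyyyp"
Scanning for consecutive runs:
  'p' x 4
  'y' x 2
  'f' x 2
  'y' x 3
  'p' x 1
RLE = "p4y2f2y3p1"


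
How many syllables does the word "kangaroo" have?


Word: "kangaroo"
Syllable breakdown: kan | ga | roo
Counting: 3 parts
= 3 syllables


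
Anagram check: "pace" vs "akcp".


Word 1: "pace" → sorted: acep
Word 2: "akcp" → sorted: ackp
Same letters? acep != ackp
Anagram = No


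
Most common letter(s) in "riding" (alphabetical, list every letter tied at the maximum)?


Word: "riding"
Letter counts:
  'd': 1
  'g': 1
  'i': 2
  'n': 1
  'r': 1
Maximum count = 2
Most frequent = 'i' (2 times each)


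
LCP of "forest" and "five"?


Word 1: "forest"
Word 2: "five"
Comparing from start:
  Pos 0: 'f' == 'f'
  Pos 1: 'o' != 'i' (stop)
LCP = "f" (length 1)


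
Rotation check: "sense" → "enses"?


Word: "sense", Candidate: "enses"
Method: check if candidate is substring of word+word
"sensesense" contains "enses"? Yes
Is rotation = Yes


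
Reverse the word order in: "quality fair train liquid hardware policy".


Original: "quality fair train liquid hardware policy"
Words (1..n): quality | fair | train | liquid | hardware | policy
Reversed (n..1): policy | hardware | liquid | train | fair | quality
Result = "policy hardware liquid train fair quality"


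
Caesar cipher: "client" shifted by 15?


Word: "client"
Shift: 15
Each letter → (letter + shift) mod 26:
  'c' (2) + 15 = 17 → 'r'
  'l' (11) + 15 = 0 → 'a'
  'i' (8) + 15 = 23 → 'x'
  'e' (4) + 15 = 19 → 't'
  'n' (13) + 15 = 2 → 'c'
  't' (19) + 15 = 8 → 'i'
Result = "raxtci"


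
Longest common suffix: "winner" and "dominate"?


Word 1: "winner"
Word 2: "dominate"
Comparing from end:
  Pos -1: 'r' != 'e' (stop)
LCS = "" (length 0)


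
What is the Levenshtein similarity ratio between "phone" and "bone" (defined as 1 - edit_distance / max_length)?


Word 1: "phone" (length 5)
Word 2: "bone" (length 4)
One optimal edit sequence:
  1. delete 'p'  (+1)
  2. substitute 'h' -> 'b'  (+1)
  3. keep 'o'
  4. keep 'n'
  5. keep 'e'
Edit distance = 2
Max length = max(5, 4) = 5
Similarity = 1 - 2/5
= 0.6000


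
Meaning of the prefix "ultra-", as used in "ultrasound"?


Prefix: ultra-
As in: ultrasound -> ultra- + sound
Meaning = beyond


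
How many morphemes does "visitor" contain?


Word: "visitor"
Morphemes: visit + -or
Each morpheme carries meaning
= 2 morphemes


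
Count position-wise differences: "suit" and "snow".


Comparing character by character (same length = 4):
  Pos 0: 's' vs 's' =
  Pos 1: 'u' vs 'n' !=
  Pos 2: 'i' vs 'o' !=
  Pos 3: 't' vs 'w' !=
Hamming distance = 3


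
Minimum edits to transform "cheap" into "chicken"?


Word 1: "cheap" (length 5)
Word 2: "chicken" (length 7)
One optimal edit sequence (insert/delete/substitute each cost 1):
  1. keep 'c'
  2. keep 'h'
  3. insert 'i'  (+1)
  4. insert 'c'  (+1)
  5. substitute 'e' -> 'k'  (+1)
  6. substitute 'a' -> 'e'  (+1)
  7. substitute 'p' -> 'n'  (+1)
Total edit operations: 5
Edit distance = 5


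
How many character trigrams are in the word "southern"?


Word: "southern" (length 8)
Number of 3-grams = length - 3 + 1 = 8 - 3 + 1
= 6


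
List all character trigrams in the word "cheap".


Word: "cheap" (length 5)
Number of trigrams = 5 - 3 + 1 = 3
  Position 0: "che"
  Position 1: "hea"
  Position 2: "eap"
Trigrams = "che", "hea", "eap"


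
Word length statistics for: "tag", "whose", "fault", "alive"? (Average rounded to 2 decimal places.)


Lengths: "tag"=3, "whose"=5, "fault"=5, "alive"=5
Sum = 18, Count = 4
Average = 18/4 = 4.50
= avg=4.50, min=3, max=5


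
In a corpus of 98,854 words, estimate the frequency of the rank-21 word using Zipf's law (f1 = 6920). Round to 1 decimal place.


Zipf's law: f(r) = f(1) / r
f(1) = 6920
f(21) = 6920 / 21
= 329.5 occurrences


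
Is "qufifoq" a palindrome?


Word: "qufifoq"
Reversed: "qofifuq"
Forward == Backward? qufifoq != qofifuq
Palindrome = No


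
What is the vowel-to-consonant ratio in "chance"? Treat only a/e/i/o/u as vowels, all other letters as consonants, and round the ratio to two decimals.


Word: "chance"
Vowels (a,e,i,o,u): 2
Consonants: 4
Ratio = 2/4
= 0.50


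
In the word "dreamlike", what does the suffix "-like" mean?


Suffix: -like
As in: dreamlike -> dream + -like
Meaning = resembling


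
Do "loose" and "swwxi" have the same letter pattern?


Pattern of "loose": [0, 1, 1, 2, 3]
Pattern of "swwxi": [0, 1, 1, 2, 3]
Patterns match
Same pattern = Yes


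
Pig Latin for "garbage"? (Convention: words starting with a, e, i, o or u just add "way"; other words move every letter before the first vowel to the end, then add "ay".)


Word: "garbage"
Starts with consonant(s) → move to end, add 'ay'
Consonant cluster: "g"
Pig Latin = "arbagegay"


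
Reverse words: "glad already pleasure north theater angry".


Original: "glad already pleasure north theater angry"
Words (1..n): glad | already | pleasure | north | theater | angry
Reversed (n..1): angry | theater | north | pleasure | already | glad
Result = "angry theater north pleasure already glad"


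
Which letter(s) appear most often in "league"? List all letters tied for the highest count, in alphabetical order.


Word: "league"
Letter counts:
  'a': 1
  'e': 2
  'g': 1
  'l': 1
  'u': 1
Maximum count = 2
Most frequent = 'e' (2 times each)


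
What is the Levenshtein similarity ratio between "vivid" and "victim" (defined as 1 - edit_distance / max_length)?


Word 1: "vivid" (length 5)
Word 2: "victim" (length 6)
One optimal edit sequence:
  1. keep 'v'
  2. keep 'i'
  3. insert 'c'  (+1)
  4. substitute 'v' -> 't'  (+1)
  5. keep 'i'
  6. substitute 'd' -> 'm'  (+1)
Edit distance = 3
Max length = max(5, 6) = 6
Similarity = 1 - 3/6
= 0.5000


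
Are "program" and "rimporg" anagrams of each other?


Word 1: "program" → sorted: agmoprr
Word 2: "rimporg" → sorted: gimoprr
Same letters? agmoprr != gimoprr
Anagram = No


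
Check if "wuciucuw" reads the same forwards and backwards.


Word: "wuciucuw"
Reversed: "wucuicuw"
Forward == Backward? wuciucuw != wucuicuw
Palindrome = No


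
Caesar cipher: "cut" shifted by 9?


Word: "cut"
Shift: 9
Each letter → (letter + shift) mod 26:
  'c' (2) + 9 = 11 → 'l'
  'u' (20) + 9 = 3 → 'd'
  't' (19) + 9 = 2 → 'c'
Result = "ldc"


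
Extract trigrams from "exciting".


Word: "exciting" (length 8)
Number of trigrams = 8 - 3 + 1 = 6
  Position 0: "exc"
  Position 1: "xci"
  Position 2: "cit"
  Position 3: "iti"
  Position 4: "tin"
  Position 5: "ing"
Trigrams = "exc", "xci", "cit", "iti", "tin", "ing"


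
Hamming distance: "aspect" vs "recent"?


Comparing character by character (same length = 6):
  Pos 0: 'a' vs 'r' !=
  Pos 1: 's' vs 'e' !=
  Pos 2: 'p' vs 'c' !=
  Pos 3: 'e' vs 'e' =
  Pos 4: 'c' vs 'n' !=
  Pos 5: 't' vs 't' =
Hamming distance = 4


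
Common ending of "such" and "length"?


Word 1: "such"
Word 2: "length"
Comparing from end:
  Pos -1: 'h' == 'h'
  Pos -2: 'c' != 't' (stop)
LCS = "h" (length 1)


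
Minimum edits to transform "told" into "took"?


Word 1: "told" (length 4)
Word 2: "took" (length 4)
One optimal edit sequence (insert/delete/substitute each cost 1):
  1. keep 't'
  2. keep 'o'
  3. substitute 'l' -> 'o'  (+1)
  4. substitute 'd' -> 'k'  (+1)
Total edit operations: 2
Edit distance = 2


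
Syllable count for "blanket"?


Word: "blanket"
Syllable breakdown: blan | ket
Counting: 2 parts
= 2 syllables


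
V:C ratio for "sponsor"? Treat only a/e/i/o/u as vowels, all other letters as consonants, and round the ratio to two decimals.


Word: "sponsor"
Vowels (a,e,i,o,u): 2
Consonants: 5
Ratio = 2/5
= 0.40


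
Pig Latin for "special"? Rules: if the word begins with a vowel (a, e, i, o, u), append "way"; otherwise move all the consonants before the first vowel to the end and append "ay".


Word: "special"
Starts with consonant(s) → move to end, add 'ay'
Consonant cluster: "sp"
Pig Latin = "ecialspay"


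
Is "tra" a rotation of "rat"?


Word: "rat", Candidate: "tra"
Method: check if candidate is substring of word+word
"ratrat" contains "tra"? Yes
Is rotation = Yes


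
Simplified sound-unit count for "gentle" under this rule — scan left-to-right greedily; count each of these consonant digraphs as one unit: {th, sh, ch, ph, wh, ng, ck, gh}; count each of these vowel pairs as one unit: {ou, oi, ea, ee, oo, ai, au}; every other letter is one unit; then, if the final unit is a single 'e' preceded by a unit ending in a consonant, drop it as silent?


Word: "gentle" (6 letters)
Left-to-right scan:
  1. 'g' (letter)
  2. 'e' (letter)
  3. 'n' (letter)
  4. 't' (letter)
  5. 'l' (letter)
  6. 'e' (letter)
Units from scan: 6
Final unit is 'e' after a consonant -> drop as silent (-1)
Sound units = 5 units


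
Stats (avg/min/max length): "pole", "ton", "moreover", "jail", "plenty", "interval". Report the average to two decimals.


Lengths: "pole"=4, "ton"=3, "moreover"=8, "jail"=4, "plenty"=6, "interval"=8
Sum = 33, Count = 6
Average = 33/6 = 5.50
= avg=5.50, min=3, max=8


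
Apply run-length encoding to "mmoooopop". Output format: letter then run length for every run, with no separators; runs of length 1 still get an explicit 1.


String: "mmoooopop"
Scanning for consecutive runs:
  'm' x 2
  'o' x 4
  'p' x 1
  'o' x 1
  'p' x 1
RLE = "m2o4p1o1p1"


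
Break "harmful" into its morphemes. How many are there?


Word: "harmful"
Morphemes: harm + -ful
Each morpheme carries meaning
= 2 morphemes


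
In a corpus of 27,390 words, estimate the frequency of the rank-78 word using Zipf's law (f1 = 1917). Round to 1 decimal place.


Zipf's law: f(r) = f(1) / r
f(1) = 1917
f(78) = 1917 / 78
= 24.6 occurrences


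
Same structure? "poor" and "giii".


Pattern of "poor": [0, 1, 1, 2]
Pattern of "giii": [0, 1, 1, 1]
Patterns do not match
Same pattern = No


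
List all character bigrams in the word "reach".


Word: "reach" (length 5)
Number of bigrams = 5 - 2 + 1 = 4
  Position 0: "re"
  Position 1: "ea"
  Position 2: "ac"
  Position 3: "ch"
Bigrams = "re", "ea", "ac", "ch"


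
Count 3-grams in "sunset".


Word: "sunset" (length 6)
Number of 3-grams = length - 3 + 1 = 6 - 3 + 1
= 4


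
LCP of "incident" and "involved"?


Word 1: "incident"
Word 2: "involved"
Comparing from start:
  Pos 0: 'i' == 'i'
  Pos 1: 'n' == 'n'
  Pos 2: 'c' != 'v' (stop)
LCP = "in" (length 2)


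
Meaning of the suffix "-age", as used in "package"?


Suffix: -age
Example: package (pack + -age)
Meaning = result / collection


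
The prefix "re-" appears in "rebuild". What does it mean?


Prefix: re-
As in: rebuild -> re- + build
Meaning = again


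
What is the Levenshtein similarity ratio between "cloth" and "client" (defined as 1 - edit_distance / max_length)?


Word 1: "cloth" (length 5)
Word 2: "client" (length 6)
One optimal edit sequence:
  1. keep 'c'
  2. keep 'l'
  3. insert 'i'  (+1)
  4. substitute 'o' -> 'e'  (+1)
  5. substitute 't' -> 'n'  (+1)
  6. substitute 'h' -> 't'  (+1)
Edit distance = 4
Max length = max(5, 6) = 6
Similarity = 1 - 4/6
= 0.3333


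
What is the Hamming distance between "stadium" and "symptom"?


Comparing character by character (same length = 7):
  Pos 0: 's' vs 's' =
  Pos 1: 't' vs 'y' !=
  Pos 2: 'a' vs 'm' !=
  Pos 3: 'd' vs 'p' !=
  Pos 4: 'i' vs 't' !=
  Pos 5: 'u' vs 'o' !=
  Pos 6: 'm' vs 'm' =
Hamming distance = 5


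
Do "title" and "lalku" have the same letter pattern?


Pattern of "title": [0, 1, 0, 2, 3]
Pattern of "lalku": [0, 1, 0, 2, 3]
Patterns match
Same pattern = Yes
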